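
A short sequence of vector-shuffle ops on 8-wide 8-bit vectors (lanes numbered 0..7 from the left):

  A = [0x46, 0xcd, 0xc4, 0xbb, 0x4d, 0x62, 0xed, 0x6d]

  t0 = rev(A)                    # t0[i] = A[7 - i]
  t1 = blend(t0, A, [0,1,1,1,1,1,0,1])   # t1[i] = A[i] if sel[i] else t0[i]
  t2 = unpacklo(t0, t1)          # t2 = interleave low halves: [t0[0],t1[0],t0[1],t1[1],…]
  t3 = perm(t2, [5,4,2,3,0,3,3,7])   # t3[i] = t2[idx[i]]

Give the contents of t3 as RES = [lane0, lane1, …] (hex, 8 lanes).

t0 = [0x6d, 0xed, 0x62, 0x4d, 0xbb, 0xc4, 0xcd, 0x46]
t1 = [0x6d, 0xcd, 0xc4, 0xbb, 0x4d, 0x62, 0xcd, 0x6d]
t2 = [0x6d, 0x6d, 0xed, 0xcd, 0x62, 0xc4, 0x4d, 0xbb]
t3 = [0xc4, 0x62, 0xed, 0xcd, 0x6d, 0xcd, 0xcd, 0xbb]

RES = [0xc4, 0x62, 0xed, 0xcd, 0x6d, 0xcd, 0xcd, 0xbb]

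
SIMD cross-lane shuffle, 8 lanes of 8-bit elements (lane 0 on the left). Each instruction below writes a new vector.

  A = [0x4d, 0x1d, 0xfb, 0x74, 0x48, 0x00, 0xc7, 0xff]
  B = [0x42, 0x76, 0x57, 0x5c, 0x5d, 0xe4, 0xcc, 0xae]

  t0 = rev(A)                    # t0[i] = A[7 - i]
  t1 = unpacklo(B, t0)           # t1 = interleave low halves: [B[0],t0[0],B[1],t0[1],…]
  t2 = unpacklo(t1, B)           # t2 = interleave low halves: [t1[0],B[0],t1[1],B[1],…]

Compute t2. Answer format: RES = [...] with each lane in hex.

  t0: ff c7 00 48 74 fb 1d 4d
  t1: 42 ff 76 c7 57 00 5c 48
  t2: 42 42 ff 76 76 57 c7 5c

RES = [ 0x42  0x42  0xff  0x76  0x76  0x57  0xc7  0x5c ]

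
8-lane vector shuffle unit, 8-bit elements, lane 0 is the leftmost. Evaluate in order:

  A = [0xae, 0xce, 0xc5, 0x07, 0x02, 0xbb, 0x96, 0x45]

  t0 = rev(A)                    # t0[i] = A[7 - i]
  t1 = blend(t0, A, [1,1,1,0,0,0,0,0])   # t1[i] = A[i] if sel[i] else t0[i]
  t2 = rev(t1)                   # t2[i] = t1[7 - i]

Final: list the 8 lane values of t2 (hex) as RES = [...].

  t0: 45 96 bb 02 07 c5 ce ae
  t1: ae ce c5 02 07 c5 ce ae
  t2: ae ce c5 07 02 c5 ce ae

RES = [0xae, 0xce, 0xc5, 0x07, 0x02, 0xc5, 0xce, 0xae]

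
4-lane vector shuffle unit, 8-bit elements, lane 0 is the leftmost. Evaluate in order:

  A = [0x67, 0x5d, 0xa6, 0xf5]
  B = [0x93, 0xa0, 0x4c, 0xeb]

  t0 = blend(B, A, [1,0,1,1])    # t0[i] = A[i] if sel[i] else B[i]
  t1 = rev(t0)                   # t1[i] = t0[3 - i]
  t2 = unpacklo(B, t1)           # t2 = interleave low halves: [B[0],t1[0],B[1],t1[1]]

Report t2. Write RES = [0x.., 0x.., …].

RES = [ 0x93  0xf5  0xa0  0xa6 ]

→ t0 |67|a0|a6|f5|
→ t1 |f5|a6|a0|67|
→ t2 |93|f5|a0|a6|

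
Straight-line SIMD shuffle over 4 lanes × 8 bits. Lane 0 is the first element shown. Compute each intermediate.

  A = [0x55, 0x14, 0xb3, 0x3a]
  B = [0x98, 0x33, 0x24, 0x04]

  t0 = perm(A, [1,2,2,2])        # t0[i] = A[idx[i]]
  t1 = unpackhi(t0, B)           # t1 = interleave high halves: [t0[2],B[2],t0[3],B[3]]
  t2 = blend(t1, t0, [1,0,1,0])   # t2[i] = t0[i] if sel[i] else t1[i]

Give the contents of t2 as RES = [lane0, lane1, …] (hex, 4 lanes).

RES = [0x14, 0x24, 0xb3, 0x04]

t0 = [0x14, 0xb3, 0xb3, 0xb3]
t1 = [0xb3, 0x24, 0xb3, 0x04]
t2 = [0x14, 0x24, 0xb3, 0x04]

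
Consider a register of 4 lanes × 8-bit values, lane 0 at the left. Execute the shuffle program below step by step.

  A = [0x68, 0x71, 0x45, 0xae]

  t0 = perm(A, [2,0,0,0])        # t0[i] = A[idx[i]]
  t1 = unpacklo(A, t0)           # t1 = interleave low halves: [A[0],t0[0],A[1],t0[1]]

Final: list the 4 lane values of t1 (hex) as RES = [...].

  t0: 45 68 68 68
  t1: 68 45 71 68

RES = [ 0x68  0x45  0x71  0x68 ]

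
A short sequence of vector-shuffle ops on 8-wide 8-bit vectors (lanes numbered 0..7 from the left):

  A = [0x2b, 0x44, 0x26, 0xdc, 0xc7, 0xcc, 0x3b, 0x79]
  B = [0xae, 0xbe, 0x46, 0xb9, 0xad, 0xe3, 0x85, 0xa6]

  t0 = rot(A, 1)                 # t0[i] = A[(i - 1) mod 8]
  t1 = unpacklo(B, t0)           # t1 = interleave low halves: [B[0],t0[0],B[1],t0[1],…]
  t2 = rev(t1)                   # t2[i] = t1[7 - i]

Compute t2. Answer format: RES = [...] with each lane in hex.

t0 = [0x79, 0x2b, 0x44, 0x26, 0xdc, 0xc7, 0xcc, 0x3b]
t1 = [0xae, 0x79, 0xbe, 0x2b, 0x46, 0x44, 0xb9, 0x26]
t2 = [0x26, 0xb9, 0x44, 0x46, 0x2b, 0xbe, 0x79, 0xae]

RES = [0x26, 0xb9, 0x44, 0x46, 0x2b, 0xbe, 0x79, 0xae]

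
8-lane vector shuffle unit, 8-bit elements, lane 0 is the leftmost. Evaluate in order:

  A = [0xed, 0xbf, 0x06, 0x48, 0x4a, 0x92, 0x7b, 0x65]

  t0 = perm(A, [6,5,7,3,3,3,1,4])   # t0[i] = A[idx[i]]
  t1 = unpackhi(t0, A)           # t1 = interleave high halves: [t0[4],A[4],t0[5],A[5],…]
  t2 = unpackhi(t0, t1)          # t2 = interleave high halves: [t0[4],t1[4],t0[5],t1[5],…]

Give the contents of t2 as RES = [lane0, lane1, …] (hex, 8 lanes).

t0 = [0x7b, 0x92, 0x65, 0x48, 0x48, 0x48, 0xbf, 0x4a]
t1 = [0x48, 0x4a, 0x48, 0x92, 0xbf, 0x7b, 0x4a, 0x65]
t2 = [0x48, 0xbf, 0x48, 0x7b, 0xbf, 0x4a, 0x4a, 0x65]

RES = [ 0x48  0xbf  0x48  0x7b  0xbf  0x4a  0x4a  0x65 ]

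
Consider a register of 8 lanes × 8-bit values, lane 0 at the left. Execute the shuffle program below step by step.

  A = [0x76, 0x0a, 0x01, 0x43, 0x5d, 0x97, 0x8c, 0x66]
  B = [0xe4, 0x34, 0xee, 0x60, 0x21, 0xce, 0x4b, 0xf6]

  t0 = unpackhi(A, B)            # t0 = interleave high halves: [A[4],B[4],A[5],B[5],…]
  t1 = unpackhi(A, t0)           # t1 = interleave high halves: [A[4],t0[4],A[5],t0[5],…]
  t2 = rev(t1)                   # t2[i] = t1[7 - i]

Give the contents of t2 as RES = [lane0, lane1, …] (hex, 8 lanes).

  t0: 5d 21 97 ce 8c 4b 66 f6
  t1: 5d 8c 97 4b 8c 66 66 f6
  t2: f6 66 66 8c 4b 97 8c 5d

RES = [ 0xf6  0x66  0x66  0x8c  0x4b  0x97  0x8c  0x5d ]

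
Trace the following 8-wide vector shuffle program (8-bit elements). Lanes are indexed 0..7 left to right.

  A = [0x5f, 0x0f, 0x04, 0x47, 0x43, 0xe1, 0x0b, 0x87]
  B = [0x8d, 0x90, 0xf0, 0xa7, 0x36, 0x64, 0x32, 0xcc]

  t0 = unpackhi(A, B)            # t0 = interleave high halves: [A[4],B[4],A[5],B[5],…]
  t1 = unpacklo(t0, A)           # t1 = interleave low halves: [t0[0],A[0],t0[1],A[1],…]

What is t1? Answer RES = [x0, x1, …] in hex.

→ t0 |43|36|e1|64|0b|32|87|cc|
→ t1 |43|5f|36|0f|e1|04|64|47|

RES = [0x43, 0x5f, 0x36, 0x0f, 0xe1, 0x04, 0x64, 0x47]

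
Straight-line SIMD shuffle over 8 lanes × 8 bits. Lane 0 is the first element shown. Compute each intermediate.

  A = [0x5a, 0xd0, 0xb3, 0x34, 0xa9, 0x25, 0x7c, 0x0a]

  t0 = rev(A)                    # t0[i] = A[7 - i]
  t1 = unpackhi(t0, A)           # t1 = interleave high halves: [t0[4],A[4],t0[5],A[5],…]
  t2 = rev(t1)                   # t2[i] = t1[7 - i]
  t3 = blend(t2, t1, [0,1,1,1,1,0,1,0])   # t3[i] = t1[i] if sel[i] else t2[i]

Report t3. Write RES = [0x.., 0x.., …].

RES = [ 0x0a  0xa9  0xb3  0x25  0xd0  0xb3  0x5a  0x34 ]

t0 = [0x0a, 0x7c, 0x25, 0xa9, 0x34, 0xb3, 0xd0, 0x5a]
t1 = [0x34, 0xa9, 0xb3, 0x25, 0xd0, 0x7c, 0x5a, 0x0a]
t2 = [0x0a, 0x5a, 0x7c, 0xd0, 0x25, 0xb3, 0xa9, 0x34]
t3 = [0x0a, 0xa9, 0xb3, 0x25, 0xd0, 0xb3, 0x5a, 0x34]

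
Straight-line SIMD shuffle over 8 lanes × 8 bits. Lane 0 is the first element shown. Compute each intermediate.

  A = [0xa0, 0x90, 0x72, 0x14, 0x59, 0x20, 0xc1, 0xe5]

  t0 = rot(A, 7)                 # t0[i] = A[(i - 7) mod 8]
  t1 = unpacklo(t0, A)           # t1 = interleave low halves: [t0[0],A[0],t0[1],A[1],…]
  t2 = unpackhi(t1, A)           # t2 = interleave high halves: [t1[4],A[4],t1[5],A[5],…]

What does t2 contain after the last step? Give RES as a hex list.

→ t0 |90|72|14|59|20|c1|e5|a0|
→ t1 |90|a0|72|90|14|72|59|14|
→ t2 |14|59|72|20|59|c1|14|e5|

RES = [0x14, 0x59, 0x72, 0x20, 0x59, 0xc1, 0x14, 0xe5]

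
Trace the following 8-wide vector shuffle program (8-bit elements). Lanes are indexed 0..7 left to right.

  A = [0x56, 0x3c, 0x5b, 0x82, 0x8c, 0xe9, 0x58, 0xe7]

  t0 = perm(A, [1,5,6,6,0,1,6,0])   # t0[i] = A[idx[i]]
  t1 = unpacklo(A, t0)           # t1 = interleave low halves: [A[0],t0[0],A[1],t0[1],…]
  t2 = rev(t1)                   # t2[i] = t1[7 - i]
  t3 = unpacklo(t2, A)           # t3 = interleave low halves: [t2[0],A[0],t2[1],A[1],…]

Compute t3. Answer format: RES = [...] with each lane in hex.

  t0: 3c e9 58 58 56 3c 58 56
  t1: 56 3c 3c e9 5b 58 82 58
  t2: 58 82 58 5b e9 3c 3c 56
  t3: 58 56 82 3c 58 5b 5b 82

RES = [ 0x58  0x56  0x82  0x3c  0x58  0x5b  0x5b  0x82 ]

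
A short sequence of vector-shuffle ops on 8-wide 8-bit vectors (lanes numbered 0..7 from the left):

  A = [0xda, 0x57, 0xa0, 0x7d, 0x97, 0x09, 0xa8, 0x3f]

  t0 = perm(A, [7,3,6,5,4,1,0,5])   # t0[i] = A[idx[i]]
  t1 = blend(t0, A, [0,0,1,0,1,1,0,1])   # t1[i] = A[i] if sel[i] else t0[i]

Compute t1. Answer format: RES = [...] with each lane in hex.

t0 = [0x3f, 0x7d, 0xa8, 0x09, 0x97, 0x57, 0xda, 0x09]
t1 = [0x3f, 0x7d, 0xa0, 0x09, 0x97, 0x09, 0xda, 0x3f]

RES = [0x3f, 0x7d, 0xa0, 0x09, 0x97, 0x09, 0xda, 0x3f]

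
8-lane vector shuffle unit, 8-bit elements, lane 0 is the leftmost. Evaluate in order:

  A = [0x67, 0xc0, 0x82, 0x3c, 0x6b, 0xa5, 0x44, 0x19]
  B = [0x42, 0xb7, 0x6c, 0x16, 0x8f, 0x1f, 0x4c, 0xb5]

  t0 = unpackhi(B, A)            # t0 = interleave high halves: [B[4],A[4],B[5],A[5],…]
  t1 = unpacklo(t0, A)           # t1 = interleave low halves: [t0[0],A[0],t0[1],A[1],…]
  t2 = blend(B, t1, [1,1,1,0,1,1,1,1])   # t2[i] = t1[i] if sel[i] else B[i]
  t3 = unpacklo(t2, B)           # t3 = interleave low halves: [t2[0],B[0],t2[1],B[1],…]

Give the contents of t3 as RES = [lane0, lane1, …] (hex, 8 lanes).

RES = [ 0x8f  0x42  0x67  0xb7  0x6b  0x6c  0x16  0x16 ]

t0 = [0x8f, 0x6b, 0x1f, 0xa5, 0x4c, 0x44, 0xb5, 0x19]
t1 = [0x8f, 0x67, 0x6b, 0xc0, 0x1f, 0x82, 0xa5, 0x3c]
t2 = [0x8f, 0x67, 0x6b, 0x16, 0x1f, 0x82, 0xa5, 0x3c]
t3 = [0x8f, 0x42, 0x67, 0xb7, 0x6b, 0x6c, 0x16, 0x16]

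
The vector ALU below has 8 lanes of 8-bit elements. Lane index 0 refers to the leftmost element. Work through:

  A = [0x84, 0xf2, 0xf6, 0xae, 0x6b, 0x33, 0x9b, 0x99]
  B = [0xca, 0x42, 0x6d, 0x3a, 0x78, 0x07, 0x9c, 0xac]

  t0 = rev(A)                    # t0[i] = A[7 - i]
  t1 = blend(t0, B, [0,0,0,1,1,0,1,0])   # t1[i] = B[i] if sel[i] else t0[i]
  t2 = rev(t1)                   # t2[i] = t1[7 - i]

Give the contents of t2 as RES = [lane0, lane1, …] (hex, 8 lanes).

RES = [ 0x84  0x9c  0xf6  0x78  0x3a  0x33  0x9b  0x99 ]

  t0: 99 9b 33 6b ae f6 f2 84
  t1: 99 9b 33 3a 78 f6 9c 84
  t2: 84 9c f6 78 3a 33 9b 99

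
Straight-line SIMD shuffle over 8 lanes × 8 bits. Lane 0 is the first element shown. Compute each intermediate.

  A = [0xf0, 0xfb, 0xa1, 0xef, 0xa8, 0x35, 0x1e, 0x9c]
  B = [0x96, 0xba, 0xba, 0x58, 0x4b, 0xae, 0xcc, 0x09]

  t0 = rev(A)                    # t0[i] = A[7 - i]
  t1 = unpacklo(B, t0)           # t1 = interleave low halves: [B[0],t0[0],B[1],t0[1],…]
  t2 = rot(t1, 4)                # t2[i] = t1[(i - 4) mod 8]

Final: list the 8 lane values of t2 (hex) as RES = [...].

RES = [ 0xba  0x35  0x58  0xa8  0x96  0x9c  0xba  0x1e ]

  t0: 9c 1e 35 a8 ef a1 fb f0
  t1: 96 9c ba 1e ba 35 58 a8
  t2: ba 35 58 a8 96 9c ba 1e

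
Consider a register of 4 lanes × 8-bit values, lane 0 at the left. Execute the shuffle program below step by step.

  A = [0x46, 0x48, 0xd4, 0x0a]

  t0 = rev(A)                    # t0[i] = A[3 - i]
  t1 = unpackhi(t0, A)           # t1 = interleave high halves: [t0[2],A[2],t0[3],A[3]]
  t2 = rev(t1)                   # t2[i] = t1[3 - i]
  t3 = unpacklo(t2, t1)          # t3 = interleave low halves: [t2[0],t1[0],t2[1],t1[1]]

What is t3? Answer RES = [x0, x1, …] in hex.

RES = [ 0x0a  0x48  0x46  0xd4 ]

  t0: 0a d4 48 46
  t1: 48 d4 46 0a
  t2: 0a 46 d4 48
  t3: 0a 48 46 d4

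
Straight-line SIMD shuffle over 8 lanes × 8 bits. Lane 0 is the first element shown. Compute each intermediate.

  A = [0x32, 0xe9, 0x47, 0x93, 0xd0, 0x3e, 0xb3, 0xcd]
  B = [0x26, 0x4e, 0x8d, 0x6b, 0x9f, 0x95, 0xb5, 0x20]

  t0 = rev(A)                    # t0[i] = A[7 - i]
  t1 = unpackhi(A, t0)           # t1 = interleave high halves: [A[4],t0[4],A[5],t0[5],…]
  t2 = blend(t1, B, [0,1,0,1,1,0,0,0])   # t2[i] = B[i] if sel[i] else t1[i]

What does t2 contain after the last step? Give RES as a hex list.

  t0: cd b3 3e d0 93 47 e9 32
  t1: d0 93 3e 47 b3 e9 cd 32
  t2: d0 4e 3e 6b 9f e9 cd 32

RES = [0xd0, 0x4e, 0x3e, 0x6b, 0x9f, 0xe9, 0xcd, 0x32]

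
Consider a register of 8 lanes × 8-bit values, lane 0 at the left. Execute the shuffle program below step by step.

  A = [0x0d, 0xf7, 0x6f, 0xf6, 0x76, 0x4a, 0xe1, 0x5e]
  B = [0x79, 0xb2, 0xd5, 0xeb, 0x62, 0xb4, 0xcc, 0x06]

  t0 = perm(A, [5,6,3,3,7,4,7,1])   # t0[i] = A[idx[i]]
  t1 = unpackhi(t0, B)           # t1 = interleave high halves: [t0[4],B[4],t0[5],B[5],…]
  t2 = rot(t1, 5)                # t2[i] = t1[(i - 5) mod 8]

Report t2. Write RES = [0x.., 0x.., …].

→ t0 |4a|e1|f6|f6|5e|76|5e|f7|
→ t1 |5e|62|76|b4|5e|cc|f7|06|
→ t2 |b4|5e|cc|f7|06|5e|62|76|

RES = [0xb4, 0x5e, 0xcc, 0xf7, 0x06, 0x5e, 0x62, 0x76]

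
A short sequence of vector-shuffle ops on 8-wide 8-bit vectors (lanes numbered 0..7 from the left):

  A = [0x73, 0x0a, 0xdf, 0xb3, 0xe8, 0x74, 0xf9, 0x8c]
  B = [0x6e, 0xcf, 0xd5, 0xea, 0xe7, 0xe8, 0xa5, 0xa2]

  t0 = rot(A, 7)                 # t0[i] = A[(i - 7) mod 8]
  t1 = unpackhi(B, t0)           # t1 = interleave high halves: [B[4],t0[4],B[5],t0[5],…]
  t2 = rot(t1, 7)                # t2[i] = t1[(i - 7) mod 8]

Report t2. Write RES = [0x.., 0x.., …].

RES = [0x74, 0xe8, 0xf9, 0xa5, 0x8c, 0xa2, 0x73, 0xe7]

  t0: 0a df b3 e8 74 f9 8c 73
  t1: e7 74 e8 f9 a5 8c a2 73
  t2: 74 e8 f9 a5 8c a2 73 e7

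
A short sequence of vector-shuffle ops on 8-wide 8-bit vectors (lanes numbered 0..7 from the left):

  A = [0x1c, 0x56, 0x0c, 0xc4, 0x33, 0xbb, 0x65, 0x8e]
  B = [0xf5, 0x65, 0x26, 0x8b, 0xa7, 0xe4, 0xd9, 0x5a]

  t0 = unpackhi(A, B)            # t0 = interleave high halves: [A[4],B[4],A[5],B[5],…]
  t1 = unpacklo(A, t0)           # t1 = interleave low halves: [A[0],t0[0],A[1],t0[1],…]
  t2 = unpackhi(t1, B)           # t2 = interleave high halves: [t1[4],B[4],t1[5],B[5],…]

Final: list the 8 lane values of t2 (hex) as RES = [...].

  t0: 33 a7 bb e4 65 d9 8e 5a
  t1: 1c 33 56 a7 0c bb c4 e4
  t2: 0c a7 bb e4 c4 d9 e4 5a

RES = [0x0c, 0xa7, 0xbb, 0xe4, 0xc4, 0xd9, 0xe4, 0x5a]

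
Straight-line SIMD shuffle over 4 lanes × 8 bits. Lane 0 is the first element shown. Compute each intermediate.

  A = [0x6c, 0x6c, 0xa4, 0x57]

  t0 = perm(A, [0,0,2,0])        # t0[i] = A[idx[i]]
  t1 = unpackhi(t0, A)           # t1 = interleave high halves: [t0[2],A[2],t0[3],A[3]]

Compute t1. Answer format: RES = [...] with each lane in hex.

RES = [0xa4, 0xa4, 0x6c, 0x57]

t0 = [0x6c, 0x6c, 0xa4, 0x6c]
t1 = [0xa4, 0xa4, 0x6c, 0x57]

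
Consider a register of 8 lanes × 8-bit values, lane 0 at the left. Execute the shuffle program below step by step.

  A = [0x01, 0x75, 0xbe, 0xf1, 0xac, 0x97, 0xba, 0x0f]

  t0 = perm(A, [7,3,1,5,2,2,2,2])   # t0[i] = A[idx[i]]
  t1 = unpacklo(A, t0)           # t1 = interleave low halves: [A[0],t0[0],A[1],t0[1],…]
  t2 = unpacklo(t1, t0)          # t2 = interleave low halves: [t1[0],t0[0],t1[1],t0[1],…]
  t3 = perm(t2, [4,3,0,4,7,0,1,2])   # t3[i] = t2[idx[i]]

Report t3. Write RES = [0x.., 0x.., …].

RES = [ 0x75  0xf1  0x01  0x75  0x97  0x01  0x0f  0x0f ]

t0 = [0x0f, 0xf1, 0x75, 0x97, 0xbe, 0xbe, 0xbe, 0xbe]
t1 = [0x01, 0x0f, 0x75, 0xf1, 0xbe, 0x75, 0xf1, 0x97]
t2 = [0x01, 0x0f, 0x0f, 0xf1, 0x75, 0x75, 0xf1, 0x97]
t3 = [0x75, 0xf1, 0x01, 0x75, 0x97, 0x01, 0x0f, 0x0f]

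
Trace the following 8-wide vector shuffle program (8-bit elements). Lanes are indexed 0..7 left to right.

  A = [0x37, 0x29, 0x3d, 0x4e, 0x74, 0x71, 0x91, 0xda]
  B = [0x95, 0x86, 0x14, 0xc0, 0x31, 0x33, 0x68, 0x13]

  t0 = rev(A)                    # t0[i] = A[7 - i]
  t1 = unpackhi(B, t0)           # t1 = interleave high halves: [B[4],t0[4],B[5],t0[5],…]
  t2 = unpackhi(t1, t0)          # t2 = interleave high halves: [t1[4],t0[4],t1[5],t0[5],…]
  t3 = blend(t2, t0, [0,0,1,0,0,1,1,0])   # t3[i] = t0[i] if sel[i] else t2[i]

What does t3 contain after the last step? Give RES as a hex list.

RES = [0x68, 0x4e, 0x71, 0x3d, 0x13, 0x3d, 0x29, 0x37]

t0 = [0xda, 0x91, 0x71, 0x74, 0x4e, 0x3d, 0x29, 0x37]
t1 = [0x31, 0x4e, 0x33, 0x3d, 0x68, 0x29, 0x13, 0x37]
t2 = [0x68, 0x4e, 0x29, 0x3d, 0x13, 0x29, 0x37, 0x37]
t3 = [0x68, 0x4e, 0x71, 0x3d, 0x13, 0x3d, 0x29, 0x37]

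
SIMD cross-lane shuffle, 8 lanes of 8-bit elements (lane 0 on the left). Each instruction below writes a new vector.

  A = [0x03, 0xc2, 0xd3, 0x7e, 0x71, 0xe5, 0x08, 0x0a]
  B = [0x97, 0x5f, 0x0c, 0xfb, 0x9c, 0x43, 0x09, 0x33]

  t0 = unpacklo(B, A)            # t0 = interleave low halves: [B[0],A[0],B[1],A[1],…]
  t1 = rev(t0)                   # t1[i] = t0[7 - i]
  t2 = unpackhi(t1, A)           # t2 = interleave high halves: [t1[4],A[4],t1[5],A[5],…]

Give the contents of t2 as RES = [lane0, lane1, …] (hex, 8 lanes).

  t0: 97 03 5f c2 0c d3 fb 7e
  t1: 7e fb d3 0c c2 5f 03 97
  t2: c2 71 5f e5 03 08 97 0a

RES = [0xc2, 0x71, 0x5f, 0xe5, 0x03, 0x08, 0x97, 0x0a]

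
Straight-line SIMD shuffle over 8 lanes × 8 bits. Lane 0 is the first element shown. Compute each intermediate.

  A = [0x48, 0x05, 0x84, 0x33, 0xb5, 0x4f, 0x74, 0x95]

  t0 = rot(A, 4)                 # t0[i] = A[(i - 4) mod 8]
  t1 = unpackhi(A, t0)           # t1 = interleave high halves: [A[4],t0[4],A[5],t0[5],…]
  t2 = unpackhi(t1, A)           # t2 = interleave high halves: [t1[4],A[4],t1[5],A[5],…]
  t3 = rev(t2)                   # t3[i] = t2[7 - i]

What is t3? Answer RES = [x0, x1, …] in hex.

→ t0 |b5|4f|74|95|48|05|84|33|
→ t1 |b5|48|4f|05|74|84|95|33|
→ t2 |74|b5|84|4f|95|74|33|95|
→ t3 |95|33|74|95|4f|84|b5|74|

RES = [0x95, 0x33, 0x74, 0x95, 0x4f, 0x84, 0xb5, 0x74]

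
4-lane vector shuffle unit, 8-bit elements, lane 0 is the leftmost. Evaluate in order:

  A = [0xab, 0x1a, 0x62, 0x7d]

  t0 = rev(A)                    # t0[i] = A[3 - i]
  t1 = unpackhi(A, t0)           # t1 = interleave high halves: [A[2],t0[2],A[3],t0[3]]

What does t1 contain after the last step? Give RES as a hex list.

→ t0 |7d|62|1a|ab|
→ t1 |62|1a|7d|ab|

RES = [ 0x62  0x1a  0x7d  0xab ]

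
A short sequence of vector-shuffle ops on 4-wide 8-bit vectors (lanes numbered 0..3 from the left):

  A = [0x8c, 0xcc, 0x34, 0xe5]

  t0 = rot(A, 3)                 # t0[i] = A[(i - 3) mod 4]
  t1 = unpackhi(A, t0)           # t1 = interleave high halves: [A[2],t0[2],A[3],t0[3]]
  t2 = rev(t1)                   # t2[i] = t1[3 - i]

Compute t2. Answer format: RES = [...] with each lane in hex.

t0 = [0xcc, 0x34, 0xe5, 0x8c]
t1 = [0x34, 0xe5, 0xe5, 0x8c]
t2 = [0x8c, 0xe5, 0xe5, 0x34]

RES = [0x8c, 0xe5, 0xe5, 0x34]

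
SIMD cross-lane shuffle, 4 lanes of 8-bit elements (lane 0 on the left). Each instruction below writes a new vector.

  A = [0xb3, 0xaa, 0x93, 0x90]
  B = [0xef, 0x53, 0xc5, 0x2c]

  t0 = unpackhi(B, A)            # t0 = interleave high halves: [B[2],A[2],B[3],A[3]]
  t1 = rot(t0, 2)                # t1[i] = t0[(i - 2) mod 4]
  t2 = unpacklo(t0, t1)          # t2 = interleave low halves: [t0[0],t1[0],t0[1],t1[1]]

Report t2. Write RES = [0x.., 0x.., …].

  t0: c5 93 2c 90
  t1: 2c 90 c5 93
  t2: c5 2c 93 90

RES = [0xc5, 0x2c, 0x93, 0x90]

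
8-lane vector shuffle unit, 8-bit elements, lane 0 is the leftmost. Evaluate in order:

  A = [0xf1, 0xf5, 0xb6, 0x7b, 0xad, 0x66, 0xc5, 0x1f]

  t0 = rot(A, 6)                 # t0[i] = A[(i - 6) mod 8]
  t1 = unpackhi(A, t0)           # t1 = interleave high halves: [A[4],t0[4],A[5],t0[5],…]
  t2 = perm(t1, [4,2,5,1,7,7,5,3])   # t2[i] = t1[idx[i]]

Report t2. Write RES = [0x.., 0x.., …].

→ t0 |b6|7b|ad|66|c5|1f|f1|f5|
→ t1 |ad|c5|66|1f|c5|f1|1f|f5|
→ t2 |c5|66|f1|c5|f5|f5|f1|1f|

RES = [0xc5, 0x66, 0xf1, 0xc5, 0xf5, 0xf5, 0xf1, 0x1f]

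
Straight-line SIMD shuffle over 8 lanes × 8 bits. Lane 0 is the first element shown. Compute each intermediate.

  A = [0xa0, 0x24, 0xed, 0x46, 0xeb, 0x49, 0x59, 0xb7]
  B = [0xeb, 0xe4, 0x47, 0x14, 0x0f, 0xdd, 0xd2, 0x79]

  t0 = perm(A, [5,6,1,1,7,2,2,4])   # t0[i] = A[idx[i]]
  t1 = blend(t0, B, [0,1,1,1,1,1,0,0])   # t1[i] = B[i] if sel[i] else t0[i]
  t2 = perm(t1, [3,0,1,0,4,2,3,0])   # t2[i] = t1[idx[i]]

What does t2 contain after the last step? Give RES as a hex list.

→ t0 |49|59|24|24|b7|ed|ed|eb|
→ t1 |49|e4|47|14|0f|dd|ed|eb|
→ t2 |14|49|e4|49|0f|47|14|49|

RES = [ 0x14  0x49  0xe4  0x49  0x0f  0x47  0x14  0x49 ]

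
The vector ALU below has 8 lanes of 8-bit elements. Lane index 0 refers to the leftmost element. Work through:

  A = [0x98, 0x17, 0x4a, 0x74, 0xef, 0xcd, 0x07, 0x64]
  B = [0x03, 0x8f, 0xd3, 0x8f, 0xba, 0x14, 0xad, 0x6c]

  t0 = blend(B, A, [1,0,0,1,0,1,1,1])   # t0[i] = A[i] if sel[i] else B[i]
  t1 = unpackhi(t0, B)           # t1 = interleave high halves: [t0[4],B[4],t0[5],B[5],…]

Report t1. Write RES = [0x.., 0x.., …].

  t0: 98 8f d3 74 ba cd 07 64
  t1: ba ba cd 14 07 ad 64 6c

RES = [ 0xba  0xba  0xcd  0x14  0x07  0xad  0x64  0x6c ]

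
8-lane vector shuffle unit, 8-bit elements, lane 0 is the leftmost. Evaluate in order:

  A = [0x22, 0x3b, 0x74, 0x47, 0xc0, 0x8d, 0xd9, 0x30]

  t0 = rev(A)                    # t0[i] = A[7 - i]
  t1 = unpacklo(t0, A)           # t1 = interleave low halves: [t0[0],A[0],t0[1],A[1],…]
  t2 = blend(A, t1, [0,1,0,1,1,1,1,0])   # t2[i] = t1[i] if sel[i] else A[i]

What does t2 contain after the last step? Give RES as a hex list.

RES = [ 0x22  0x22  0x74  0x3b  0x8d  0x74  0xc0  0x30 ]

t0 = [0x30, 0xd9, 0x8d, 0xc0, 0x47, 0x74, 0x3b, 0x22]
t1 = [0x30, 0x22, 0xd9, 0x3b, 0x8d, 0x74, 0xc0, 0x47]
t2 = [0x22, 0x22, 0x74, 0x3b, 0x8d, 0x74, 0xc0, 0x30]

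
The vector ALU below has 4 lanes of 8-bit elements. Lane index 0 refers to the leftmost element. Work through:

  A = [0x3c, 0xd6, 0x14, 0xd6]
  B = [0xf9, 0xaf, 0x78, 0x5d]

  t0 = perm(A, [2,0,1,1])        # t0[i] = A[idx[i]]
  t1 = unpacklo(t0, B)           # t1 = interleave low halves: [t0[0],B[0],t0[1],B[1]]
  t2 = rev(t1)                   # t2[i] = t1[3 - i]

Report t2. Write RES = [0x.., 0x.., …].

RES = [0xaf, 0x3c, 0xf9, 0x14]

→ t0 |14|3c|d6|d6|
→ t1 |14|f9|3c|af|
→ t2 |af|3c|f9|14|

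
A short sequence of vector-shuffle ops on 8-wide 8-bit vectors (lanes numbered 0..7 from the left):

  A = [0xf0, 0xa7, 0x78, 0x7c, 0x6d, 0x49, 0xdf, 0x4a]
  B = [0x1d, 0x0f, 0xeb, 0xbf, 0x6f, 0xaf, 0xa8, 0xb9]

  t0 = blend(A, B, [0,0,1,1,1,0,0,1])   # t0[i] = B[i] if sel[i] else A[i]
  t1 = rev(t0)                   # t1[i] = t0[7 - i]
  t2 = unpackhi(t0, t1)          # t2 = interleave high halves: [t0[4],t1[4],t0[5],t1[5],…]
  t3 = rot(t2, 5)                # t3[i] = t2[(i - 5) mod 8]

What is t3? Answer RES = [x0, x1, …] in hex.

t0 = [0xf0, 0xa7, 0xeb, 0xbf, 0x6f, 0x49, 0xdf, 0xb9]
t1 = [0xb9, 0xdf, 0x49, 0x6f, 0xbf, 0xeb, 0xa7, 0xf0]
t2 = [0x6f, 0xbf, 0x49, 0xeb, 0xdf, 0xa7, 0xb9, 0xf0]
t3 = [0xeb, 0xdf, 0xa7, 0xb9, 0xf0, 0x6f, 0xbf, 0x49]

RES = [ 0xeb  0xdf  0xa7  0xb9  0xf0  0x6f  0xbf  0x49 ]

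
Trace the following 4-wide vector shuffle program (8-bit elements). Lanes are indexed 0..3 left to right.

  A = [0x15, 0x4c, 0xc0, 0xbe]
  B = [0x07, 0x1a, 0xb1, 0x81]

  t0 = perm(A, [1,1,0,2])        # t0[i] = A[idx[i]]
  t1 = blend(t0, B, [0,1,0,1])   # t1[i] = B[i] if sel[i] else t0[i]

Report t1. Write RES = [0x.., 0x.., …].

RES = [ 0x4c  0x1a  0x15  0x81 ]

→ t0 |4c|4c|15|c0|
→ t1 |4c|1a|15|81|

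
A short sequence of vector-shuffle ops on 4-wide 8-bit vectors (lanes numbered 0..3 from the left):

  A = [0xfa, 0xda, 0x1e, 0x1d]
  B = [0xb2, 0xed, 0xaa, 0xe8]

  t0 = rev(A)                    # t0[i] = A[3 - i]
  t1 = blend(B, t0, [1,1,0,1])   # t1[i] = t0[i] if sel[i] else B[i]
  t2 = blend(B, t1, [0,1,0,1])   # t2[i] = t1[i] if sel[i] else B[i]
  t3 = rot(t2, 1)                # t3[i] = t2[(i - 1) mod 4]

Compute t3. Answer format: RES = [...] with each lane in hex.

RES = [0xfa, 0xb2, 0x1e, 0xaa]

  t0: 1d 1e da fa
  t1: 1d 1e aa fa
  t2: b2 1e aa fa
  t3: fa b2 1e aa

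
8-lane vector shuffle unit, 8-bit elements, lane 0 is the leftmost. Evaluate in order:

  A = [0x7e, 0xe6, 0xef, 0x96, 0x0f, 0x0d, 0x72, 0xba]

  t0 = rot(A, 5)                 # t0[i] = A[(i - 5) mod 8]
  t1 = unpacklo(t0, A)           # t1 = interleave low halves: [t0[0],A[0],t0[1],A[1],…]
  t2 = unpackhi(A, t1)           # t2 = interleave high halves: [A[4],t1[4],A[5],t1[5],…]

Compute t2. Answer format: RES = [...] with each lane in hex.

→ t0 |96|0f|0d|72|ba|7e|e6|ef|
→ t1 |96|7e|0f|e6|0d|ef|72|96|
→ t2 |0f|0d|0d|ef|72|72|ba|96|

RES = [ 0x0f  0x0d  0x0d  0xef  0x72  0x72  0xba  0x96 ]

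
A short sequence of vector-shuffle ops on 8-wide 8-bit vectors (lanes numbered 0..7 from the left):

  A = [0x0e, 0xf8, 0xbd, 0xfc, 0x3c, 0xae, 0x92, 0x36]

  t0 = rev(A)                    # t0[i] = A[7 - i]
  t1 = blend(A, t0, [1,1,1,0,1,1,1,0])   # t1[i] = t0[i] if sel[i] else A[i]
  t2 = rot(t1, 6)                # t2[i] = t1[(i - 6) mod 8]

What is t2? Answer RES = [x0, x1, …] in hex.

t0 = [0x36, 0x92, 0xae, 0x3c, 0xfc, 0xbd, 0xf8, 0x0e]
t1 = [0x36, 0x92, 0xae, 0xfc, 0xfc, 0xbd, 0xf8, 0x36]
t2 = [0xae, 0xfc, 0xfc, 0xbd, 0xf8, 0x36, 0x36, 0x92]

RES = [ 0xae  0xfc  0xfc  0xbd  0xf8  0x36  0x36  0x92 ]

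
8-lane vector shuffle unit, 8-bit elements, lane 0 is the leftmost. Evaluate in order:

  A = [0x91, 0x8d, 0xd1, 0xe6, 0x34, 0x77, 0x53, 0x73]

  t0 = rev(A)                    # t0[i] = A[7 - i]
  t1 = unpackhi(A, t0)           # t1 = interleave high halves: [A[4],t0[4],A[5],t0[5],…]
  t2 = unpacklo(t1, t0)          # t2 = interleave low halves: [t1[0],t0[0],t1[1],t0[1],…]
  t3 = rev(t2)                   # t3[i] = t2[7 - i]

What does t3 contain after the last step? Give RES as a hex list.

RES = [ 0x34  0xd1  0x77  0x77  0x53  0xe6  0x73  0x34 ]

t0 = [0x73, 0x53, 0x77, 0x34, 0xe6, 0xd1, 0x8d, 0x91]
t1 = [0x34, 0xe6, 0x77, 0xd1, 0x53, 0x8d, 0x73, 0x91]
t2 = [0x34, 0x73, 0xe6, 0x53, 0x77, 0x77, 0xd1, 0x34]
t3 = [0x34, 0xd1, 0x77, 0x77, 0x53, 0xe6, 0x73, 0x34]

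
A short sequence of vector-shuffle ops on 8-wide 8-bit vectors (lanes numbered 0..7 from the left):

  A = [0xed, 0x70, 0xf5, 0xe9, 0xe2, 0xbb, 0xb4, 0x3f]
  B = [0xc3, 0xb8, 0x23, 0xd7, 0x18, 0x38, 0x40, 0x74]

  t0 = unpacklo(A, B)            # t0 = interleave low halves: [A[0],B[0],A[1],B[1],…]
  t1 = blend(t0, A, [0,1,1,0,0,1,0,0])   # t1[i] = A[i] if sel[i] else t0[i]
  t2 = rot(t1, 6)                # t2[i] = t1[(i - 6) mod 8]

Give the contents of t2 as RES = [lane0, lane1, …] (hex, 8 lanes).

RES = [ 0xf5  0xb8  0xf5  0xbb  0xe9  0xd7  0xed  0x70 ]

→ t0 |ed|c3|70|b8|f5|23|e9|d7|
→ t1 |ed|70|f5|b8|f5|bb|e9|d7|
→ t2 |f5|b8|f5|bb|e9|d7|ed|70|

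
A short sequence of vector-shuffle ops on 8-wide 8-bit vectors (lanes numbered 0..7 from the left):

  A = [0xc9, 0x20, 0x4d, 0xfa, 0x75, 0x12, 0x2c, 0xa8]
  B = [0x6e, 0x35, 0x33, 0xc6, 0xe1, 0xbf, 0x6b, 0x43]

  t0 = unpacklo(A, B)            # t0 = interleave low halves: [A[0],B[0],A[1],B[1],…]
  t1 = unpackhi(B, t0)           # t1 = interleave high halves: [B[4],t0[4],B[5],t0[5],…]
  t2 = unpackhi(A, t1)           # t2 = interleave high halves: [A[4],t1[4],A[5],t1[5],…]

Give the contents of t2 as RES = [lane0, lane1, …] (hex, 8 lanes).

RES = [0x75, 0x6b, 0x12, 0xfa, 0x2c, 0x43, 0xa8, 0xc6]

→ t0 |c9|6e|20|35|4d|33|fa|c6|
→ t1 |e1|4d|bf|33|6b|fa|43|c6|
→ t2 |75|6b|12|fa|2c|43|a8|c6|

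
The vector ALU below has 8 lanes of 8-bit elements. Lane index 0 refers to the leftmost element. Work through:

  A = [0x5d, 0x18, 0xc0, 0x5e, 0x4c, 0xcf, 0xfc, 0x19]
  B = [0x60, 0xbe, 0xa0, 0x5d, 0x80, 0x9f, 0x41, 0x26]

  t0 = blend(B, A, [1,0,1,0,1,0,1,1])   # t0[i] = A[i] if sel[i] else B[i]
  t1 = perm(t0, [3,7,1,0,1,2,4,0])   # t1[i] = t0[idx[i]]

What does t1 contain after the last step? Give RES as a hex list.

t0 = [0x5d, 0xbe, 0xc0, 0x5d, 0x4c, 0x9f, 0xfc, 0x19]
t1 = [0x5d, 0x19, 0xbe, 0x5d, 0xbe, 0xc0, 0x4c, 0x5d]

RES = [0x5d, 0x19, 0xbe, 0x5d, 0xbe, 0xc0, 0x4c, 0x5d]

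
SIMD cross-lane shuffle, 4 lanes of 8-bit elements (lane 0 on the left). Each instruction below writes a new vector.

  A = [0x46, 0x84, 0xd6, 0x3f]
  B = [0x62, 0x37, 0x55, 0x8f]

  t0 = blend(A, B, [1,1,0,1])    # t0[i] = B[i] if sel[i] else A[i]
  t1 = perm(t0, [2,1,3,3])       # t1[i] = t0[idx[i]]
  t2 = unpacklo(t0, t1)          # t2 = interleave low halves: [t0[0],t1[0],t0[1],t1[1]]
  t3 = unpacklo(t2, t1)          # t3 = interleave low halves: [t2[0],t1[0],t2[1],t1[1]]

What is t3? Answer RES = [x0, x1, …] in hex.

RES = [0x62, 0xd6, 0xd6, 0x37]

t0 = [0x62, 0x37, 0xd6, 0x8f]
t1 = [0xd6, 0x37, 0x8f, 0x8f]
t2 = [0x62, 0xd6, 0x37, 0x37]
t3 = [0x62, 0xd6, 0xd6, 0x37]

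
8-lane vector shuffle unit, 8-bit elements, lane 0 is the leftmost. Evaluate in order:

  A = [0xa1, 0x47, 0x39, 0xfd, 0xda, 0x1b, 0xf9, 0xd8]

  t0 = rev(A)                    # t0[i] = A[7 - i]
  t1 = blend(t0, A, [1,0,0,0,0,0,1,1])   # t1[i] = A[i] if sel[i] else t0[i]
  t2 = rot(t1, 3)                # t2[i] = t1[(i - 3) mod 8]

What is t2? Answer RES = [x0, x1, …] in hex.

  t0: d8 f9 1b da fd 39 47 a1
  t1: a1 f9 1b da fd 39 f9 d8
  t2: 39 f9 d8 a1 f9 1b da fd

RES = [ 0x39  0xf9  0xd8  0xa1  0xf9  0x1b  0xda  0xfd ]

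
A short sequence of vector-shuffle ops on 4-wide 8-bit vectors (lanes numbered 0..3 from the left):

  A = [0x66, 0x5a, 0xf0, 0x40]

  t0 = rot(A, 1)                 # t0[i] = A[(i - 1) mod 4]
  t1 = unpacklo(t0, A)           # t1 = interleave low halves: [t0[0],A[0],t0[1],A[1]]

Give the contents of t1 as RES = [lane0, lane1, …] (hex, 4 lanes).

t0 = [0x40, 0x66, 0x5a, 0xf0]
t1 = [0x40, 0x66, 0x66, 0x5a]

RES = [0x40, 0x66, 0x66, 0x5a]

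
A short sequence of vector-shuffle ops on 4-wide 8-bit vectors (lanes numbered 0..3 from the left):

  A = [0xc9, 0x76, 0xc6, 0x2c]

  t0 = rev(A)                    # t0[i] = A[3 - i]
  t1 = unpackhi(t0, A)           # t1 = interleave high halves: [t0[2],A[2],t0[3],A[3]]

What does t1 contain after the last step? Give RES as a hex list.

→ t0 |2c|c6|76|c9|
→ t1 |76|c6|c9|2c|

RES = [ 0x76  0xc6  0xc9  0x2c ]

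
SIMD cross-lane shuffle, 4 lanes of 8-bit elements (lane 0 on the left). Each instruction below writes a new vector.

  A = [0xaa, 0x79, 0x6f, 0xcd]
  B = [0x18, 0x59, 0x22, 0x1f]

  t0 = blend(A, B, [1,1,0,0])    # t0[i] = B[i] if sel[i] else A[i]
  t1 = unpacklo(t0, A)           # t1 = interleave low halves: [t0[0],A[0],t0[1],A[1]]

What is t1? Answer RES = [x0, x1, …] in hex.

RES = [0x18, 0xaa, 0x59, 0x79]

t0 = [0x18, 0x59, 0x6f, 0xcd]
t1 = [0x18, 0xaa, 0x59, 0x79]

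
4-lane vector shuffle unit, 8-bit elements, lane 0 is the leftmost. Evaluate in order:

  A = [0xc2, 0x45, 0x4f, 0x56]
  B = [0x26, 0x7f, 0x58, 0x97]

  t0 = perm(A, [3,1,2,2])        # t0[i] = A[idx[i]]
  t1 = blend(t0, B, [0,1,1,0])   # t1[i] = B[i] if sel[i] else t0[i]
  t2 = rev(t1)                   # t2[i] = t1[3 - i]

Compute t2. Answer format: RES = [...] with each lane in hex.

t0 = [0x56, 0x45, 0x4f, 0x4f]
t1 = [0x56, 0x7f, 0x58, 0x4f]
t2 = [0x4f, 0x58, 0x7f, 0x56]

RES = [ 0x4f  0x58  0x7f  0x56 ]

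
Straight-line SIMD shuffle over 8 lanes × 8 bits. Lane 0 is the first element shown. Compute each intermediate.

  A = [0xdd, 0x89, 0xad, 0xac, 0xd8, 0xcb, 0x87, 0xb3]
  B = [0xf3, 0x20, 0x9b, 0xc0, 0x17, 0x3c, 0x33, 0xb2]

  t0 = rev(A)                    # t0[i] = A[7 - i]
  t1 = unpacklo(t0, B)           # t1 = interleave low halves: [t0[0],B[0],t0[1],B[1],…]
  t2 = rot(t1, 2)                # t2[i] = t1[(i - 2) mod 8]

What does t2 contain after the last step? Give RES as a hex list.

→ t0 |b3|87|cb|d8|ac|ad|89|dd|
→ t1 |b3|f3|87|20|cb|9b|d8|c0|
→ t2 |d8|c0|b3|f3|87|20|cb|9b|

RES = [0xd8, 0xc0, 0xb3, 0xf3, 0x87, 0x20, 0xcb, 0x9b]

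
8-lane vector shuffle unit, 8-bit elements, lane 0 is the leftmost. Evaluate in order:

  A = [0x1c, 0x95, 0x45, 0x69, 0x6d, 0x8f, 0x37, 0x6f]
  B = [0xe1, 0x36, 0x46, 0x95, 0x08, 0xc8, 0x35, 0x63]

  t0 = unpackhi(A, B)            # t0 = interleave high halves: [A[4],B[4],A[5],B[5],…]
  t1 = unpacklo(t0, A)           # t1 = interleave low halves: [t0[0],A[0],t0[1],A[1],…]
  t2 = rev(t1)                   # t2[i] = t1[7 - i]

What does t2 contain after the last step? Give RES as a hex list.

RES = [0x69, 0xc8, 0x45, 0x8f, 0x95, 0x08, 0x1c, 0x6d]

t0 = [0x6d, 0x08, 0x8f, 0xc8, 0x37, 0x35, 0x6f, 0x63]
t1 = [0x6d, 0x1c, 0x08, 0x95, 0x8f, 0x45, 0xc8, 0x69]
t2 = [0x69, 0xc8, 0x45, 0x8f, 0x95, 0x08, 0x1c, 0x6d]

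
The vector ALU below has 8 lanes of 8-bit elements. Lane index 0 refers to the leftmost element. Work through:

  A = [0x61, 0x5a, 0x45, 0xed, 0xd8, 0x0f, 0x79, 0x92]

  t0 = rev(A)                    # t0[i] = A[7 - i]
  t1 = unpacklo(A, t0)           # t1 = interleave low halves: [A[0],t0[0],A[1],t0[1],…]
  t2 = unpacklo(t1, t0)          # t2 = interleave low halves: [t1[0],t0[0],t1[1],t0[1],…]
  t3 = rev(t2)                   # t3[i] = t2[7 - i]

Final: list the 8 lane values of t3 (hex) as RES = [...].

t0 = [0x92, 0x79, 0x0f, 0xd8, 0xed, 0x45, 0x5a, 0x61]
t1 = [0x61, 0x92, 0x5a, 0x79, 0x45, 0x0f, 0xed, 0xd8]
t2 = [0x61, 0x92, 0x92, 0x79, 0x5a, 0x0f, 0x79, 0xd8]
t3 = [0xd8, 0x79, 0x0f, 0x5a, 0x79, 0x92, 0x92, 0x61]

RES = [0xd8, 0x79, 0x0f, 0x5a, 0x79, 0x92, 0x92, 0x61]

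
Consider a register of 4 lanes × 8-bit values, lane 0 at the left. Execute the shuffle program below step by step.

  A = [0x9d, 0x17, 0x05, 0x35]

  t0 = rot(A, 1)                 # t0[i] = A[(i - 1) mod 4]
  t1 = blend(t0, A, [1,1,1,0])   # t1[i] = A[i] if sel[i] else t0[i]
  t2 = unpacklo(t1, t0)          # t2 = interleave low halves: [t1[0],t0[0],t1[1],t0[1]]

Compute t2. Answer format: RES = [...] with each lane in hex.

  t0: 35 9d 17 05
  t1: 9d 17 05 05
  t2: 9d 35 17 9d

RES = [ 0x9d  0x35  0x17  0x9d ]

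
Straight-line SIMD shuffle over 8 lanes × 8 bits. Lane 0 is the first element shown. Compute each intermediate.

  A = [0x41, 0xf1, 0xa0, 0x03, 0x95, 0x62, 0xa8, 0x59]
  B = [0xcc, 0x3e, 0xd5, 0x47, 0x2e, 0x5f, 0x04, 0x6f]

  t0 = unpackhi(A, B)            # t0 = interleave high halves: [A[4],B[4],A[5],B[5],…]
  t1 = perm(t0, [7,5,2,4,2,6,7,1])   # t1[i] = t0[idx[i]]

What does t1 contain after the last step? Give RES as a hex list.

RES = [ 0x6f  0x04  0x62  0xa8  0x62  0x59  0x6f  0x2e ]

t0 = [0x95, 0x2e, 0x62, 0x5f, 0xa8, 0x04, 0x59, 0x6f]
t1 = [0x6f, 0x04, 0x62, 0xa8, 0x62, 0x59, 0x6f, 0x2e]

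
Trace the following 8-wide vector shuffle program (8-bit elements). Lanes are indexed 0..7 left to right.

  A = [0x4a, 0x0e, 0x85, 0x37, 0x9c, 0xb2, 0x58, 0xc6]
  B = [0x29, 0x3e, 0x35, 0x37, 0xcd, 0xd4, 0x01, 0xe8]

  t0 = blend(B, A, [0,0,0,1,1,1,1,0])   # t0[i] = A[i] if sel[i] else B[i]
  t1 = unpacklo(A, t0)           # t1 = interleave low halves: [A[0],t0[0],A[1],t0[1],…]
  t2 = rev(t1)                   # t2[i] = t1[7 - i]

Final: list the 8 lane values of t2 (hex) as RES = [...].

RES = [ 0x37  0x37  0x35  0x85  0x3e  0x0e  0x29  0x4a ]

t0 = [0x29, 0x3e, 0x35, 0x37, 0x9c, 0xb2, 0x58, 0xe8]
t1 = [0x4a, 0x29, 0x0e, 0x3e, 0x85, 0x35, 0x37, 0x37]
t2 = [0x37, 0x37, 0x35, 0x85, 0x3e, 0x0e, 0x29, 0x4a]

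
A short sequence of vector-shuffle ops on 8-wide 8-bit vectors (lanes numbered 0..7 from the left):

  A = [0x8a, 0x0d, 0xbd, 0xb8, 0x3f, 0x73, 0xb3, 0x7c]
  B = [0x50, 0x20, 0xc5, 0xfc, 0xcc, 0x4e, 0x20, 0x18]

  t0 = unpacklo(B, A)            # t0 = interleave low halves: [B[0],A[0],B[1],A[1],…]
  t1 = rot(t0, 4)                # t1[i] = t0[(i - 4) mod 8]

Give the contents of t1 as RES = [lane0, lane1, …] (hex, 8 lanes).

  t0: 50 8a 20 0d c5 bd fc b8
  t1: c5 bd fc b8 50 8a 20 0d

RES = [ 0xc5  0xbd  0xfc  0xb8  0x50  0x8a  0x20  0x0d ]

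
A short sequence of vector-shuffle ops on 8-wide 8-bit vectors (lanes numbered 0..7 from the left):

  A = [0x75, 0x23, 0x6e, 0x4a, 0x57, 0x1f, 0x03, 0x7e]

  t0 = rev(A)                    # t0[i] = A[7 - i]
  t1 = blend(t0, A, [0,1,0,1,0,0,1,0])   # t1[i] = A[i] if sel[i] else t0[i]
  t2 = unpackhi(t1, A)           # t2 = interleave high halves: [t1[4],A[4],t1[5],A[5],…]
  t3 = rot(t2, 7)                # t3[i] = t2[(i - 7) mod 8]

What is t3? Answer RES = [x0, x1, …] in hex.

→ t0 |7e|03|1f|57|4a|6e|23|75|
→ t1 |7e|23|1f|4a|4a|6e|03|75|
→ t2 |4a|57|6e|1f|03|03|75|7e|
→ t3 |57|6e|1f|03|03|75|7e|4a|

RES = [0x57, 0x6e, 0x1f, 0x03, 0x03, 0x75, 0x7e, 0x4a]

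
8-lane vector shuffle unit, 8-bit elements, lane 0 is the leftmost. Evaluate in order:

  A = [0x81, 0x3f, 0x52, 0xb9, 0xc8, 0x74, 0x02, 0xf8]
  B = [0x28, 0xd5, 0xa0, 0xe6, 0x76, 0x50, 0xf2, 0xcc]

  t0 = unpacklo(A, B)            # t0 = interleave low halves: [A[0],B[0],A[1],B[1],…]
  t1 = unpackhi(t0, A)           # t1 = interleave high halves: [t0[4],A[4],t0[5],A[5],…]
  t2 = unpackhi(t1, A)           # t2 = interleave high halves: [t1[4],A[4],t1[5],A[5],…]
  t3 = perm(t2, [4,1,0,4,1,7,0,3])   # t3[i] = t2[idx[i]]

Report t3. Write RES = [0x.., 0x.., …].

→ t0 |81|28|3f|d5|52|a0|b9|e6|
→ t1 |52|c8|a0|74|b9|02|e6|f8|
→ t2 |b9|c8|02|74|e6|02|f8|f8|
→ t3 |e6|c8|b9|e6|c8|f8|b9|74|

RES = [0xe6, 0xc8, 0xb9, 0xe6, 0xc8, 0xf8, 0xb9, 0x74]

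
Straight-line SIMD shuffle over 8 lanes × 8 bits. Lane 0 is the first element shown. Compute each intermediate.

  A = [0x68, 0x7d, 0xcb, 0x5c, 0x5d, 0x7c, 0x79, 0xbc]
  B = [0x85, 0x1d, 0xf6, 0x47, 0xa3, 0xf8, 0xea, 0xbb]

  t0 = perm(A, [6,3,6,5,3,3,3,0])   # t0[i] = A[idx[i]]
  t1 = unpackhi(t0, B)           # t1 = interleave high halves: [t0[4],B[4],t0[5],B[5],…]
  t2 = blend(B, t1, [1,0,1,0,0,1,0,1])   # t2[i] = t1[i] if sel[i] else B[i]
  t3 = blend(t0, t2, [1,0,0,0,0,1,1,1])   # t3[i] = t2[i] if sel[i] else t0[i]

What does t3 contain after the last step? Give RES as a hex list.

  t0: 79 5c 79 7c 5c 5c 5c 68
  t1: 5c a3 5c f8 5c ea 68 bb
  t2: 5c 1d 5c 47 a3 ea ea bb
  t3: 5c 5c 79 7c 5c ea ea bb

RES = [0x5c, 0x5c, 0x79, 0x7c, 0x5c, 0xea, 0xea, 0xbb]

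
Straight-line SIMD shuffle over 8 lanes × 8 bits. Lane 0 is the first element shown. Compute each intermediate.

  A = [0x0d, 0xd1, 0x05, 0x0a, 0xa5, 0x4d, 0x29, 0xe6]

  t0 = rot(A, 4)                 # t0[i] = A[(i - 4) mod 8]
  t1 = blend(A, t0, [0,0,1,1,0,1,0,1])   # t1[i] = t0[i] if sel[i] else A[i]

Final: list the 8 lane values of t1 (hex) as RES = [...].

→ t0 |a5|4d|29|e6|0d|d1|05|0a|
→ t1 |0d|d1|29|e6|a5|d1|29|0a|

RES = [ 0x0d  0xd1  0x29  0xe6  0xa5  0xd1  0x29  0x0a ]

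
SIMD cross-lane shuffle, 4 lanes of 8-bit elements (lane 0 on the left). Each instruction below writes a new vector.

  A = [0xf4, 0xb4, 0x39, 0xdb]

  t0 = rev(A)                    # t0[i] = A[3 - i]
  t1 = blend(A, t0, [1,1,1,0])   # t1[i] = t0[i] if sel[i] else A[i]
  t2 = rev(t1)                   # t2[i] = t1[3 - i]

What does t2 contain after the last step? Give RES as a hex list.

  t0: db 39 b4 f4
  t1: db 39 b4 db
  t2: db b4 39 db

RES = [0xdb, 0xb4, 0x39, 0xdb]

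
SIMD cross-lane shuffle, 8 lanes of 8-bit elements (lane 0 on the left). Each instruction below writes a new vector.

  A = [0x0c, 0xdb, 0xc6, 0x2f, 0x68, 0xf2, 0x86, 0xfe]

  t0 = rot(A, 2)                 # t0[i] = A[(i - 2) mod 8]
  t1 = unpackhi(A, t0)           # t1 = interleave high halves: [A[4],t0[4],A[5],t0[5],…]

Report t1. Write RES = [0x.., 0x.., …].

RES = [ 0x68  0xc6  0xf2  0x2f  0x86  0x68  0xfe  0xf2 ]

t0 = [0x86, 0xfe, 0x0c, 0xdb, 0xc6, 0x2f, 0x68, 0xf2]
t1 = [0x68, 0xc6, 0xf2, 0x2f, 0x86, 0x68, 0xfe, 0xf2]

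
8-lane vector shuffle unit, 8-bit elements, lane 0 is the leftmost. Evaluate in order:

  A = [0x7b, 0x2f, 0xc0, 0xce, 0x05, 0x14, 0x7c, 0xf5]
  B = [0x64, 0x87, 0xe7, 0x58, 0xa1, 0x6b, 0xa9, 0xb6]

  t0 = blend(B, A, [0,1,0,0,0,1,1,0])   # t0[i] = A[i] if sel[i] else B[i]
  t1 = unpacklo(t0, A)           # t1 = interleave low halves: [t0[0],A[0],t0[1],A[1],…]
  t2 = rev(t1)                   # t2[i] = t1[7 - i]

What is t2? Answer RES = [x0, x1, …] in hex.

RES = [0xce, 0x58, 0xc0, 0xe7, 0x2f, 0x2f, 0x7b, 0x64]

t0 = [0x64, 0x2f, 0xe7, 0x58, 0xa1, 0x14, 0x7c, 0xb6]
t1 = [0x64, 0x7b, 0x2f, 0x2f, 0xe7, 0xc0, 0x58, 0xce]
t2 = [0xce, 0x58, 0xc0, 0xe7, 0x2f, 0x2f, 0x7b, 0x64]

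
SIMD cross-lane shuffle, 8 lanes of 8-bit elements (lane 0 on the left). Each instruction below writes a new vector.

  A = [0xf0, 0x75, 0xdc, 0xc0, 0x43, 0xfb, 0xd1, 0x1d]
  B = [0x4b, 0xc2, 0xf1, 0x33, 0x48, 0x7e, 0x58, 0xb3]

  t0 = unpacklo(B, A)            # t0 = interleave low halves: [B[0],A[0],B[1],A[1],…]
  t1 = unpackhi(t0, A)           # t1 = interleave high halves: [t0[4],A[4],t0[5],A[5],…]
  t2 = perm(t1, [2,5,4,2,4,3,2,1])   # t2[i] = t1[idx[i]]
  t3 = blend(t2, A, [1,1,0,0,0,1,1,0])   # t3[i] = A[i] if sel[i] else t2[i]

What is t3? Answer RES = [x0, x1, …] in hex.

  t0: 4b f0 c2 75 f1 dc 33 c0
  t1: f1 43 dc fb 33 d1 c0 1d
  t2: dc d1 33 dc 33 fb dc 43
  t3: f0 75 33 dc 33 fb d1 43

RES = [0xf0, 0x75, 0x33, 0xdc, 0x33, 0xfb, 0xd1, 0x43]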